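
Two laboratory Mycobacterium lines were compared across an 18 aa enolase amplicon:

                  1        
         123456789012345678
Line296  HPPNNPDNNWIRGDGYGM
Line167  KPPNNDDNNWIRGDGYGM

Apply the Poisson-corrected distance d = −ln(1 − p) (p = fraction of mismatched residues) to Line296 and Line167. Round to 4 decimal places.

0.1178

The sequences differ at positions 1 (H/K), 6 (P/D).
p = 2/18 = 0.111111.
d = −ln(1 − 0.111111) = −ln(0.888889) = 0.1178.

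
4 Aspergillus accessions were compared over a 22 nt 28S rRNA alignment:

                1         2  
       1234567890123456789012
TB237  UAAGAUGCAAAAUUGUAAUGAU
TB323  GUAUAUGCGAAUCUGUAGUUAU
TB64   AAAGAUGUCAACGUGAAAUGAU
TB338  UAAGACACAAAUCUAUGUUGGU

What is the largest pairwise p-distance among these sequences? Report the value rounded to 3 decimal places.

0.545

Pairwise Hamming distances:
  TB237 vs TB323: 8
  TB237 vs TB64: 6
  TB237 vs TB338: 8
  TB323 vs TB64: 10
  TB323 vs TB338: 11
  TB64 vs TB338: 12
The largest is 12 mismatches, between TB64 and TB338; p = 12/22 = 0.545.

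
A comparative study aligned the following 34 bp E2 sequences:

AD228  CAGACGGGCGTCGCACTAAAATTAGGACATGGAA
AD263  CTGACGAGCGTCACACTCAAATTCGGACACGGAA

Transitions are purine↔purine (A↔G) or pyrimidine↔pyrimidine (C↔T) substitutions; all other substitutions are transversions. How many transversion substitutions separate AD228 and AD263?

3

The sequences differ at positions 2 (A/T, transversion), 7 (G/A, transition), 13 (G/A, transition), 18 (A/C, transversion), 24 (A/C, transversion), 30 (T/C, transition).
Of the 6 differences, 3 transitions and 3 transversions, so the answer is 3.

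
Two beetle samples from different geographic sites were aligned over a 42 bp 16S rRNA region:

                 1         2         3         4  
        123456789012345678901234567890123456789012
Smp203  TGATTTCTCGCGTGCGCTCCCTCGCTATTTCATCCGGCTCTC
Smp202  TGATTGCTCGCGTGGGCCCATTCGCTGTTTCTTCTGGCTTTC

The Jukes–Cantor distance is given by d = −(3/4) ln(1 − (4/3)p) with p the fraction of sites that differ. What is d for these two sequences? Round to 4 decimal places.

Differing sites — 6:T/G; 15:C/G; 18:T/C; 20:C/A; 21:C/T; 27:A/G; 32:A/T; 35:C/T; 40:C/T.
p = 9/42 = 0.214286.
d = −0.75 · ln(1 − (4/3)·0.214286) = −0.75 · ln(0.714285) = −0.75 · (-0.336473) = 0.2524.

0.2524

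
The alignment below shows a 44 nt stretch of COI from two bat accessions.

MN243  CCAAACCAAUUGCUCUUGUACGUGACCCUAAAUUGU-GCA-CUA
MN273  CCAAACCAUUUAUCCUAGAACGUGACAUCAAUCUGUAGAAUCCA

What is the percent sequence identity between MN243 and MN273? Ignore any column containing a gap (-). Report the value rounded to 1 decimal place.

Excluding the 2 gap columns leaves 42 comparable sites.
The sequences differ at positions 9 (A/U), 12 (G/A), 13 (C/U), 14 (U/C), 17 (U/A), 19 (U/A), 27 (C/A), 28 (C/U), 29 (U/C), 32 (A/U), 33 (U/C), 39 (C/A), 43 (U/C).
29 of the 42 comparable sites match, so the percent identity is 29/42 × 100 = 69.0%.

69.0%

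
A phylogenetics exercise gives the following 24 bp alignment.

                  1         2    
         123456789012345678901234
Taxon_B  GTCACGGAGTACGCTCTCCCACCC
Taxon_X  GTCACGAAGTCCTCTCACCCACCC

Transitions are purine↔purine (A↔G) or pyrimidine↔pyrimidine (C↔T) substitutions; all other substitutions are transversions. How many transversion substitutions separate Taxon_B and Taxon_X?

3

Mismatches occur at site 7 (G↔A, transition), site 11 (A↔C, transversion), site 13 (G↔T, transversion), site 17 (T↔A, transversion).
Of the 4 differences, 1 transition and 3 transversions, so the answer is 3.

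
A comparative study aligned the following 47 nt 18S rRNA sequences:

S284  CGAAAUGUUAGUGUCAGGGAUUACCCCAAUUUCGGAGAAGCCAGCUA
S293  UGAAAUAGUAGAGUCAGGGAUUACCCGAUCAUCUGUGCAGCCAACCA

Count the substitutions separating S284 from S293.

13

Mismatches occur at site 1 (C/U), site 7 (G/A), site 8 (U/G), site 12 (U/A), site 27 (C/G), site 29 (A/U), site 30 (U/C), site 31 (U/A), site 34 (G/U), site 36 (A/U), site 38 (A/C), site 44 (G/A), site 46 (U/C).
That gives 13 mismatches out of 47 aligned sites, so the Hamming distance is 13.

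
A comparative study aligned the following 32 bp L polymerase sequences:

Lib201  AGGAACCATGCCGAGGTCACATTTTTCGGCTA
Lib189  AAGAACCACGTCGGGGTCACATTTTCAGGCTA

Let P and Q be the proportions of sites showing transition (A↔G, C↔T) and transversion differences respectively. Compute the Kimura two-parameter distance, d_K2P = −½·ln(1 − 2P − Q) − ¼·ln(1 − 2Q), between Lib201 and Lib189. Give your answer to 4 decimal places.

0.2267

The sequences differ at positions 2 (G/A, transition), 9 (T/C, transition), 11 (C/T, transition), 14 (A/G, transition), 26 (T/C, transition), 27 (C/A, transversion).
Of the 6 differences, 5 transitions and 1 transversion over 32 sites: P = 5/32 = 0.156250, Q = 1/32 = 0.031250.
d = −0.5·ln(0.656250) − 0.25·ln(0.937500) = −0.5·(-0.421213) − 0.25·(-0.064539) = 0.2267.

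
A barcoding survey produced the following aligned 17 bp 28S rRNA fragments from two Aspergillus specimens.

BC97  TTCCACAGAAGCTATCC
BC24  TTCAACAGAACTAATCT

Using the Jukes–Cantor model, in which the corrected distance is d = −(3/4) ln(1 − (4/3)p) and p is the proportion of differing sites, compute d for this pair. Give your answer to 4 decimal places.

Mismatches occur at site 4 (C/A), site 11 (G/C), site 12 (C/T), site 13 (T/A), site 17 (C/T).
p = 5/17 = 0.294118.
d = −0.75 · ln(1 − (4/3)·0.294118) = −0.75 · ln(0.607843) = −0.75 · (-0.497839) = 0.3734.

0.3734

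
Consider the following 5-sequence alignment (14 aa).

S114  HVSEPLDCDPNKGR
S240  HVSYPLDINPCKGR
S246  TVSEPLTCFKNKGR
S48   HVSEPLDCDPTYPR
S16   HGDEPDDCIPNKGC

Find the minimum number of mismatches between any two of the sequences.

3

Pairwise Hamming distances:
  S114 vs S240: 4
  S114 vs S246: 4
  S114 vs S48: 3
  S114 vs S16: 5
  S240 vs S246: 7
  S240 vs S48: 6
  S240 vs S16: 8
  S246 vs S48: 7
  S246 vs S16: 8
  S48 vs S16: 8
The smallest is 3, between S114 and S48.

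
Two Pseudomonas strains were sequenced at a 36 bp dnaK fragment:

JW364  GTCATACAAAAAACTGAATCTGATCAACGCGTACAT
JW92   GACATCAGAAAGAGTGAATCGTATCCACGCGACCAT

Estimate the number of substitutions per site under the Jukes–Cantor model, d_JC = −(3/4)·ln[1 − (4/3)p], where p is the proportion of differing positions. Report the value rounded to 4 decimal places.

The sequences differ at positions 2 (T/A), 6 (A/C), 7 (C/A), 8 (A/G), 12 (A/G), 14 (C/G), 21 (T/G), 22 (G/T), 26 (A/C), 32 (T/A), 33 (A/C).
p = 11/36 = 0.305556.
d = −0.75 · ln(1 − (4/3)·0.305556) = −0.75 · ln(0.592592) = −0.75 · (-0.523249) = 0.3924.

0.3924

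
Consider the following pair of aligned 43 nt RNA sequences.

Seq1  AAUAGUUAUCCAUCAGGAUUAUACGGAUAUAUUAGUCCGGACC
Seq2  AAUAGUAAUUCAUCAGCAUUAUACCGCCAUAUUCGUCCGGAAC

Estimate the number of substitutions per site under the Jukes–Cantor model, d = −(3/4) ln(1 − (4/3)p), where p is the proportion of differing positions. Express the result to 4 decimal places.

Mismatches occur at site 7 (U→A), site 10 (C→U), site 17 (G→C), site 25 (G→C), site 27 (A→C), site 28 (U→C), site 34 (A→C), site 42 (C→A).
p = 8/43 = 0.186047.
d = −0.75 · ln(1 − (4/3)·0.186047) = −0.75 · ln(0.751937) = −0.75 · (-0.285103) = 0.2138.

0.2138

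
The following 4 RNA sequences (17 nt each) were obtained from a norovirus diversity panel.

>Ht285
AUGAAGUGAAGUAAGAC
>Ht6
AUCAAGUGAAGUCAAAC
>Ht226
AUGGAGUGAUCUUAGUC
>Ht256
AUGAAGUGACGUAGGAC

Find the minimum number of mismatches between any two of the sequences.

2

Pairwise Hamming distances:
  Ht285 vs Ht6: 3
  Ht285 vs Ht226: 5
  Ht285 vs Ht256: 2
  Ht6 vs Ht226: 7
  Ht6 vs Ht256: 5
  Ht226 vs Ht256: 6
The smallest is 2, between Ht285 and Ht256.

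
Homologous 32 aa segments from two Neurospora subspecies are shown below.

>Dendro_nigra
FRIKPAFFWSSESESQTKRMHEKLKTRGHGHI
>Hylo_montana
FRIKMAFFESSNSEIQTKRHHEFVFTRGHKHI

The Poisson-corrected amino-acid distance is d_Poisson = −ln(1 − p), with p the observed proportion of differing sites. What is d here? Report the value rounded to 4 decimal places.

Mismatches occur at site 5 (P→M), site 9 (W→E), site 12 (E→N), site 15 (S→I), site 20 (M→H), site 23 (K→F), site 24 (L→V), site 25 (K→F), site 30 (G→K).
p = 9/32 = 0.281250.
d = −ln(1 − 0.281250) = −ln(0.718750) = 0.3302.

0.3302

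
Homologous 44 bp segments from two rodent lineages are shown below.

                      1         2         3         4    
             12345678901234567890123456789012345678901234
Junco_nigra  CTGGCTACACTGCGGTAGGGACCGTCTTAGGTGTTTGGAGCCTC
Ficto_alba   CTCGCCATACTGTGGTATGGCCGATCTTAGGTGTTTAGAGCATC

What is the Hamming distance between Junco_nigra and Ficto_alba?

Mismatches occur at site 3 (G→C), site 6 (T→C), site 8 (C→T), site 13 (C→T), site 18 (G→T), site 21 (A→C), site 23 (C→G), site 24 (G→A), site 37 (G→A), site 42 (C→A).
That gives 10 mismatches out of 44 aligned sites, so the Hamming distance is 10.

10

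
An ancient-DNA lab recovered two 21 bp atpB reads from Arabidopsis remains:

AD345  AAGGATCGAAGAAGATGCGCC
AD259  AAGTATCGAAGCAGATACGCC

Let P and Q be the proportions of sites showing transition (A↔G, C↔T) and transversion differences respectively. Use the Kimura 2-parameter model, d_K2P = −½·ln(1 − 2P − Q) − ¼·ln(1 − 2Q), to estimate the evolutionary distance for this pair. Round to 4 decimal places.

Differing sites — 4:G/T (Tv); 12:A/C (Tv); 17:G/A (Ti).
Of the 3 differences, 1 transition and 2 transversions over 21 sites: P = 1/21 = 0.047619, Q = 2/21 = 0.095238.
d = −0.5·ln(0.809524) − 0.25·ln(0.809524) = −0.5·(-0.211309) − 0.25·(-0.211309) = 0.1585.

0.1585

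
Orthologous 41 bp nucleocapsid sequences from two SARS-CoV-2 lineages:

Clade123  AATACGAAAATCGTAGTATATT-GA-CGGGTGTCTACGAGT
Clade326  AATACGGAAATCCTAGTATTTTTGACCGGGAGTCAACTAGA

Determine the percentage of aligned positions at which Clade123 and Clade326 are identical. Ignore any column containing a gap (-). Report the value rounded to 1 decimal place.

Excluding the 2 gap columns leaves 39 comparable sites.
The sequences differ at positions 7 (A/G), 13 (G/C), 20 (A/T), 31 (T/A), 35 (T/A), 38 (G/T), 41 (T/A).
32 of the 39 comparable sites match, so the percent identity is 32/39 × 100 = 82.1%.

82.1%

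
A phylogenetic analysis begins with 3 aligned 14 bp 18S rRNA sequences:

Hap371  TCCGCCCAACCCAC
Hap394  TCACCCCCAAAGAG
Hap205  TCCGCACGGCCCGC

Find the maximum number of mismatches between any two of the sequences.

10

Pairwise Hamming distances:
  Hap371 vs Hap394: 7
  Hap371 vs Hap205: 4
  Hap394 vs Hap205: 10
The largest is 10, between Hap394 and Hap205.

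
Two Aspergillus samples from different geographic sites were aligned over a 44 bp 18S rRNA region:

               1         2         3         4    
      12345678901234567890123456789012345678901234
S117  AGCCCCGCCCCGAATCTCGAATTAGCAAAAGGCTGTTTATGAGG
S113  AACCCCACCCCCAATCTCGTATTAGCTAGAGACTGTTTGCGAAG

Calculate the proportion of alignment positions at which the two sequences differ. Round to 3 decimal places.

0.227

Differing sites — 2:G/A; 7:G/A; 12:G/C; 20:A/T; 27:A/T; 29:A/G; 32:G/A; 39:A/G; 40:T/C; 43:G/A.
There are 10 differences over 44 sites, so p = 10/44 = 0.227.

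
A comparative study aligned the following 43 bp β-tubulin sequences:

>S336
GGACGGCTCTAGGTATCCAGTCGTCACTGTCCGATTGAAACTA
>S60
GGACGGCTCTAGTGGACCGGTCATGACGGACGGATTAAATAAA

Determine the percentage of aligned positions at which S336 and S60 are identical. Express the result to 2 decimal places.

67.44%

The sequences differ at positions 13 (G/T), 14 (T/G), 15 (A/G), 16 (T/A), 19 (A/G), 23 (G/A), 25 (C/G), 28 (T/G), 30 (T/A), 32 (C/G), 37 (G/A), 40 (A/T), 41 (C/A), 42 (T/A).
29 of the 43 sites match, so the percent identity is 29/43 × 100 = 67.44%.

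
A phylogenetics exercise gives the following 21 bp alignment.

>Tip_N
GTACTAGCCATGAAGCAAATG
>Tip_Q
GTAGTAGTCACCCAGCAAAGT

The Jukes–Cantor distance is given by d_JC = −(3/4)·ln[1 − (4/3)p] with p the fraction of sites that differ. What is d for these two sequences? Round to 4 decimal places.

0.4408

Differing sites — 4:C/G; 8:C/T; 11:T/C; 12:G/C; 13:A/C; 20:T/G; 21:G/T.
p = 7/21 = 0.333333.
d = −0.75 · ln(1 − (4/3)·0.333333) = −0.75 · ln(0.555556) = −0.75 · (-0.587786) = 0.4408.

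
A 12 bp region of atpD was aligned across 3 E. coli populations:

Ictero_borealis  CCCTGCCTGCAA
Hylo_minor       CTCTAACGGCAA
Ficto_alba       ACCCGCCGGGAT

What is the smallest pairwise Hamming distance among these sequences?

Pairwise Hamming distances:
  Ictero_borealis vs Hylo_minor: 4
  Ictero_borealis vs Ficto_alba: 5
  Hylo_minor vs Ficto_alba: 7
The smallest is 4, between Ictero_borealis and Hylo_minor.

4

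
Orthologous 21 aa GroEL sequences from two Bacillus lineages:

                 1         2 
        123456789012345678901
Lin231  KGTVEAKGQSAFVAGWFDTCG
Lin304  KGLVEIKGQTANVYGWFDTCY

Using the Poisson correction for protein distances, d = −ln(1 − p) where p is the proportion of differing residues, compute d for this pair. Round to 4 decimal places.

Differing sites — 3:T/L; 6:A/I; 10:S/T; 12:F/N; 14:A/Y; 21:G/Y.
p = 6/21 = 0.285714.
d = −ln(1 − 0.285714) = −ln(0.714286) = 0.3365.

0.3365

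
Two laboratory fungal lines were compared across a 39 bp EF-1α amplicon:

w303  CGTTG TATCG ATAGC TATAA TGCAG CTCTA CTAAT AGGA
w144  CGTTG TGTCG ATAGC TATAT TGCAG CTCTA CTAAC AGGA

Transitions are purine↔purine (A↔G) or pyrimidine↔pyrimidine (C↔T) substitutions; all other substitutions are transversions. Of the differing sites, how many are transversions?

1

Differing sites — 7:A/G (Ti); 20:A/T (Tv); 35:T/C (Ti).
Of the 3 differences, 2 transitions and 1 transversion, so the answer is 1.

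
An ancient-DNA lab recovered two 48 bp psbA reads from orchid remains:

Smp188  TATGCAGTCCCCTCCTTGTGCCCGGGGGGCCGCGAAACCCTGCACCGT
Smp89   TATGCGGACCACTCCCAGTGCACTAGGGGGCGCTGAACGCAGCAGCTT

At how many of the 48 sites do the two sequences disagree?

Differing sites — 6:A/G; 8:T/A; 11:C/A; 16:T/C; 17:T/A; 22:C/A; 24:G/T; 25:G/A; 30:C/G; 34:G/T; 35:A/G; 39:C/G; 41:T/A; 45:C/G; 47:G/T.
That gives 15 mismatches out of 48 aligned sites, so the Hamming distance is 15.

15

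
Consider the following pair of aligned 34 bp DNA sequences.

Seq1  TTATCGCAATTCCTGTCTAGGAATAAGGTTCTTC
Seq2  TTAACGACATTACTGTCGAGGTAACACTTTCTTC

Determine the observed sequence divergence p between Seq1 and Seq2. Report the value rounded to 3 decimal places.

0.294

The sequences differ at positions 4 (T/A), 7 (C/A), 8 (A/C), 12 (C/A), 18 (T/G), 22 (A/T), 24 (T/A), 25 (A/C), 27 (G/C), 28 (G/T).
There are 10 differences over 34 sites, so p = 10/34 = 0.294.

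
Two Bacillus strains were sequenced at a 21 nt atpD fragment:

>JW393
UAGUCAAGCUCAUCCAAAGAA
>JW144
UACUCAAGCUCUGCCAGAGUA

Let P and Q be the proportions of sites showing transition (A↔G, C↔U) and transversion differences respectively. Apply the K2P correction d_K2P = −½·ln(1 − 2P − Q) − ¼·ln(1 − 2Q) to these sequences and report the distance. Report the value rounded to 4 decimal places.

0.2881

Differing sites — 3:G/C (Tv); 12:A/U (Tv); 13:U/G (Tv); 17:A/G (Ti); 20:A/U (Tv).
Of the 5 differences, 1 transition and 4 transversions over 21 sites: P = 1/21 = 0.047619, Q = 4/21 = 0.190476.
d = −0.5·ln(0.714286) − 0.25·ln(0.619048) = −0.5·(-0.336472) − 0.25·(-0.479572) = 0.2881.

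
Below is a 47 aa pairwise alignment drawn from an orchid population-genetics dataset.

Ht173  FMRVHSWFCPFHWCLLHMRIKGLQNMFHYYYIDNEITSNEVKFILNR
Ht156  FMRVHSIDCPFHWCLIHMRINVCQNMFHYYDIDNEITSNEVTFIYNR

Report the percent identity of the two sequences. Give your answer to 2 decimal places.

The sequences differ at positions 7 (W/I), 8 (F/D), 16 (L/I), 21 (K/N), 22 (G/V), 23 (L/C), 31 (Y/D), 42 (K/T), 45 (L/Y).
38 of the 47 sites match, so the percent identity is 38/47 × 100 = 80.85%.

80.85%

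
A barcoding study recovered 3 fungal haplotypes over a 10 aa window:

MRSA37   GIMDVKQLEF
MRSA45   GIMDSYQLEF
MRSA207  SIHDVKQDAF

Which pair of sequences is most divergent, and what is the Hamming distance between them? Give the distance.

Pairwise Hamming distances:
  MRSA37 vs MRSA45: 2
  MRSA37 vs MRSA207: 4
  MRSA45 vs MRSA207: 6
The largest is 6, between MRSA45 and MRSA207.

6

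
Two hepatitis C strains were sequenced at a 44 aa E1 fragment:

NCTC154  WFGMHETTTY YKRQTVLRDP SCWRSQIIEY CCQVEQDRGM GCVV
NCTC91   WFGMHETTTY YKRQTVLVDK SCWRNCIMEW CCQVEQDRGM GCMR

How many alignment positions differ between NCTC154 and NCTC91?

8

The sequences differ at positions 18 (R/V), 20 (P/K), 25 (S/N), 26 (Q/C), 28 (I/M), 30 (Y/W), 43 (V/M), 44 (V/R).
That gives 8 mismatches out of 44 aligned sites, so the Hamming distance is 8.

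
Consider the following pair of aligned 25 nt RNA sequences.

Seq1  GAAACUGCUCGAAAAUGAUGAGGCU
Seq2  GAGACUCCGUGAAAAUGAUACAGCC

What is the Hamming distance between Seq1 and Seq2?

8

Differing sites — 3:A/G; 7:G/C; 9:U/G; 10:C/U; 20:G/A; 21:A/C; 22:G/A; 25:U/C.
That gives 8 mismatches out of 25 aligned sites, so the Hamming distance is 8.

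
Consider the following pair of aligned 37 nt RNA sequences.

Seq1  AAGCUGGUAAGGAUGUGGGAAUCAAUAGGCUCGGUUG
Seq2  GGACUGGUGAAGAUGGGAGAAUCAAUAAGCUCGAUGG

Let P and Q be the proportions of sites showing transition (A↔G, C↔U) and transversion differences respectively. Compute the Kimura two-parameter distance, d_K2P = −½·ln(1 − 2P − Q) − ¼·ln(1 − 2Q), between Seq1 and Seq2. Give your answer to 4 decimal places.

The sequences differ at positions 1 (A/G, transition), 2 (A/G, transition), 3 (G/A, transition), 9 (A/G, transition), 11 (G/A, transition), 16 (U/G, transversion), 18 (G/A, transition), 28 (G/A, transition), 34 (G/A, transition), 36 (U/G, transversion).
Of the 10 differences, 8 transitions and 2 transversions over 37 sites: P = 8/37 = 0.216216, Q = 2/37 = 0.054054.
d = −0.5·ln(0.513514) − 0.25·ln(0.891892) = −0.5·(-0.666478) − 0.25·(-0.114410) = 0.3618.

0.3618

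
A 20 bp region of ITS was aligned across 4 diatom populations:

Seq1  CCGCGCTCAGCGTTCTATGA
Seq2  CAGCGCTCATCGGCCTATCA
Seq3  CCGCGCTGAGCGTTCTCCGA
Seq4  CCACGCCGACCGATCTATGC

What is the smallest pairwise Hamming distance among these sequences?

Pairwise Hamming distances:
  Seq1 vs Seq2: 5
  Seq1 vs Seq3: 3
  Seq1 vs Seq4: 6
  Seq2 vs Seq3: 8
  Seq2 vs Seq4: 9
  Seq3 vs Seq4: 7
The smallest is 3, between Seq1 and Seq3.

3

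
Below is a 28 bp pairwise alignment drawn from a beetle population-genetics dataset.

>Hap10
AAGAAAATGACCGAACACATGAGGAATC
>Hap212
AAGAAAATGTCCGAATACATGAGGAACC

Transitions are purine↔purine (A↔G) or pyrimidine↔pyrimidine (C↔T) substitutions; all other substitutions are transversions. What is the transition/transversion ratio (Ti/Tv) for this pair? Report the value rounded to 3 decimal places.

Mismatches occur at site 10 (A/T, transversion), site 16 (C/T, transition), site 27 (T/C, transition).
Of the 3 differences, 2 transitions and 1 transversion, so Ti/Tv = 2/1 = 2.000.

2.000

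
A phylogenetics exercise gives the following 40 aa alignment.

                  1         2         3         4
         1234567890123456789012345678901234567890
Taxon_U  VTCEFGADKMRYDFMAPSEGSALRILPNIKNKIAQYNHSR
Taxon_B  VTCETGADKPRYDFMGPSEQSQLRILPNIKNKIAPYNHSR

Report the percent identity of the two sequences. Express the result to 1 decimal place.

85.0%

Differing sites — 5:F/T; 10:M/P; 16:A/G; 20:G/Q; 22:A/Q; 35:Q/P.
34 of the 40 sites match, so the percent identity is 34/40 × 100 = 85.0%.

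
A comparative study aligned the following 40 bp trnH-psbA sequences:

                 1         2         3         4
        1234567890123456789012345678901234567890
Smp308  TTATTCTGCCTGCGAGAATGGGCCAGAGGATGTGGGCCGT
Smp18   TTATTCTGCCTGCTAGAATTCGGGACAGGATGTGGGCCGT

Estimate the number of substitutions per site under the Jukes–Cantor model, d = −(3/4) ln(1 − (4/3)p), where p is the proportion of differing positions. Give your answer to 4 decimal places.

0.1674

The sequences differ at positions 14 (G/T), 20 (G/T), 21 (G/C), 23 (C/G), 24 (C/G), 26 (G/C).
p = 6/40 = 0.150000.
d = −0.75 · ln(1 − (4/3)·0.150000) = −0.75 · ln(0.800000) = −0.75 · (-0.223144) = 0.1674.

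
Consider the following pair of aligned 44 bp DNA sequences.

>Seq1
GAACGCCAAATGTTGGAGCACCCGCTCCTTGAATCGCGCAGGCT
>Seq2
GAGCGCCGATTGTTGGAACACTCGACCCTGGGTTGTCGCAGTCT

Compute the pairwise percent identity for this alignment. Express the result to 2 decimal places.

70.45%

Mismatches occur at site 3 (A→G), site 8 (A→G), site 10 (A→T), site 18 (G→A), site 22 (C→T), site 25 (C→A), site 26 (T→C), site 30 (T→G), site 32 (A→G), site 33 (A→T), site 35 (C→G), site 36 (G→T), site 42 (G→T).
31 of the 44 sites match, so the percent identity is 31/44 × 100 = 70.45%.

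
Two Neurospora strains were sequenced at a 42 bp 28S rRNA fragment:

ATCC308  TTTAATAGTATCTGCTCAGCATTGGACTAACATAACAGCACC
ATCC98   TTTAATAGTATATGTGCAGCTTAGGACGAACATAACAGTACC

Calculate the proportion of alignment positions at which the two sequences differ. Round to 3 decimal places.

Mismatches occur at site 12 (C↔A), site 15 (C↔T), site 16 (T↔G), site 21 (A↔T), site 23 (T↔A), site 28 (T↔G), site 39 (C↔T).
There are 7 differences over 42 sites, so p = 7/42 = 0.167.

0.167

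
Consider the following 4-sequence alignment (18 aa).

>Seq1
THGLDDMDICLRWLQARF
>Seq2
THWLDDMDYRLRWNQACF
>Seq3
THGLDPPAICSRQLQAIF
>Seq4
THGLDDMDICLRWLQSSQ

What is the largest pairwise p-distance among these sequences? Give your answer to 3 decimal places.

0.556

Pairwise Hamming distances:
  Seq1 vs Seq2: 5
  Seq1 vs Seq3: 6
  Seq1 vs Seq4: 3
  Seq2 vs Seq3: 10
  Seq2 vs Seq4: 7
  Seq3 vs Seq4: 8
The largest is 10 mismatches, between Seq2 and Seq3; p = 10/18 = 0.556.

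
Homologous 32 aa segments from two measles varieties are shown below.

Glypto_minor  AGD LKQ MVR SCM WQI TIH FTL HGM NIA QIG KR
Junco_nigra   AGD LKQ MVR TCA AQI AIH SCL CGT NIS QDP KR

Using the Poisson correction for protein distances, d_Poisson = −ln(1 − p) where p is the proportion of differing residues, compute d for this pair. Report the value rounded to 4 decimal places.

Mismatches occur at site 10 (S→T), site 12 (M→A), site 13 (W→A), site 16 (T→A), site 19 (F→S), site 20 (T→C), site 22 (H→C), site 24 (M→T), site 27 (A→S), site 29 (I→D), site 30 (G→P).
p = 11/32 = 0.343750.
d = −ln(1 − 0.343750) = −ln(0.656250) = 0.4212.

0.4212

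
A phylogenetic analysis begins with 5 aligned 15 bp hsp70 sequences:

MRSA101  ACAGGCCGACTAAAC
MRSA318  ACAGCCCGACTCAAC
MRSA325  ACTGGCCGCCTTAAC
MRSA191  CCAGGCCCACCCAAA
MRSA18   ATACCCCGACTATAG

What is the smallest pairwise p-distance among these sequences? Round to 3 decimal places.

Pairwise Hamming distances:
  MRSA101 vs MRSA318: 2
  MRSA101 vs MRSA325: 3
  MRSA101 vs MRSA191: 5
  MRSA101 vs MRSA18: 5
  MRSA318 vs MRSA325: 4
  MRSA318 vs MRSA191: 5
  MRSA318 vs MRSA18: 5
  MRSA325 vs MRSA191: 7
  MRSA325 vs MRSA18: 8
  MRSA191 vs MRSA18: 9
The smallest is 2 mismatches, between MRSA101 and MRSA318; p = 2/15 = 0.133.

0.133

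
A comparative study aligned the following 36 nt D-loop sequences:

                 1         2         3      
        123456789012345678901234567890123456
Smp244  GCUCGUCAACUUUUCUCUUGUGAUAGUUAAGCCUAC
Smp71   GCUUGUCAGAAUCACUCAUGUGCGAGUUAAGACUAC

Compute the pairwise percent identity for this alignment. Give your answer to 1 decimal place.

72.2%

The sequences differ at positions 4 (C/U), 9 (A/G), 10 (C/A), 11 (U/A), 13 (U/C), 14 (U/A), 18 (U/A), 23 (A/C), 24 (U/G), 32 (C/A).
26 of the 36 sites match, so the percent identity is 26/36 × 100 = 72.2%.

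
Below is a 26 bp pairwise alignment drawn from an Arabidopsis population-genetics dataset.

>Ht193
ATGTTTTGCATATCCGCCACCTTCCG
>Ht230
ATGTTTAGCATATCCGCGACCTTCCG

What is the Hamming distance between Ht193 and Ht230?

The sequences differ at positions 7 (T/A), 18 (C/G).
That gives 2 mismatches out of 26 aligned sites, so the Hamming distance is 2.

2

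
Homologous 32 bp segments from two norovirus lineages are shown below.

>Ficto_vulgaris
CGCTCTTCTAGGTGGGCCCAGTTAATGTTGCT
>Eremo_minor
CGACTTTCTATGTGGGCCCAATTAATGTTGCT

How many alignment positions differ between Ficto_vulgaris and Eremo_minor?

Mismatches occur at site 3 (C→A), site 4 (T→C), site 5 (C→T), site 11 (G→T), site 21 (G→A).
That gives 5 mismatches out of 32 aligned sites, so the Hamming distance is 5.

5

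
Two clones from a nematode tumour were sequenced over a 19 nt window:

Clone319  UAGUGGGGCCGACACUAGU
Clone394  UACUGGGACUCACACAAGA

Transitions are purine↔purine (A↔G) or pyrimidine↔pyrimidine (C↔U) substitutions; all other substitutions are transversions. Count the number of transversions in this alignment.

The sequences differ at positions 3 (G/C, transversion), 8 (G/A, transition), 10 (C/U, transition), 11 (G/C, transversion), 16 (U/A, transversion), 19 (U/A, transversion).
Of the 6 differences, 2 transitions and 4 transversions, so the answer is 4.

4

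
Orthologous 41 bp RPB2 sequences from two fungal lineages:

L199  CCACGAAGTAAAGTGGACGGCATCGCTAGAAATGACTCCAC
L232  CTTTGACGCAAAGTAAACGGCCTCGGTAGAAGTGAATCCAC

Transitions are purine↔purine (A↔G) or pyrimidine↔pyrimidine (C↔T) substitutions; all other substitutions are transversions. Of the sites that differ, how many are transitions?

The sequences differ at positions 2 (C/T, transition), 3 (A/T, transversion), 4 (C/T, transition), 7 (A/C, transversion), 9 (T/C, transition), 15 (G/A, transition), 16 (G/A, transition), 22 (A/C, transversion), 26 (C/G, transversion), 32 (A/G, transition), 36 (C/A, transversion).
Of the 11 differences, 6 transitions and 5 transversions, so the answer is 6.

6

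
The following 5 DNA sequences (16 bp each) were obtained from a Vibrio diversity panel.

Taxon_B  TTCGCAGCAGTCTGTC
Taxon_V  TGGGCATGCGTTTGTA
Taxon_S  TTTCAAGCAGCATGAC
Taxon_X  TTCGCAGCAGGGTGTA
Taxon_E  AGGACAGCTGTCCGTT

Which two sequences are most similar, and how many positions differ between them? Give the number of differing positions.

Pairwise Hamming distances:
  Taxon_B vs Taxon_V: 7
  Taxon_B vs Taxon_S: 6
  Taxon_B vs Taxon_X: 3
  Taxon_B vs Taxon_E: 7
  Taxon_V vs Taxon_S: 11
  Taxon_V vs Taxon_X: 7
  Taxon_V vs Taxon_E: 8
  Taxon_S vs Taxon_X: 7
  Taxon_S vs Taxon_E: 11
  Taxon_X vs Taxon_E: 9
The smallest is 3, between Taxon_B and Taxon_X.

3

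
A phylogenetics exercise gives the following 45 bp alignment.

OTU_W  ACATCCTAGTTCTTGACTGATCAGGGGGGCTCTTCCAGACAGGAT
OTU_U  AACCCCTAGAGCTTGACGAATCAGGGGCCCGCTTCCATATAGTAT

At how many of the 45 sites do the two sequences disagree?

Differing sites — 2:C/A; 3:A/C; 4:T/C; 10:T/A; 11:T/G; 18:T/G; 19:G/A; 28:G/C; 29:G/C; 31:T/G; 38:G/T; 40:C/T; 43:G/T.
That gives 13 mismatches out of 45 aligned sites, so the Hamming distance is 13.

13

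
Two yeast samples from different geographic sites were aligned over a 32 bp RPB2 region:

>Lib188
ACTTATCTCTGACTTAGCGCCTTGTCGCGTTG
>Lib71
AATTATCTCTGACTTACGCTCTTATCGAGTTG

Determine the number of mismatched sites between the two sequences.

7

The sequences differ at positions 2 (C/A), 17 (G/C), 18 (C/G), 19 (G/C), 20 (C/T), 24 (G/A), 28 (C/A).
That gives 7 mismatches out of 32 aligned sites, so the Hamming distance is 7.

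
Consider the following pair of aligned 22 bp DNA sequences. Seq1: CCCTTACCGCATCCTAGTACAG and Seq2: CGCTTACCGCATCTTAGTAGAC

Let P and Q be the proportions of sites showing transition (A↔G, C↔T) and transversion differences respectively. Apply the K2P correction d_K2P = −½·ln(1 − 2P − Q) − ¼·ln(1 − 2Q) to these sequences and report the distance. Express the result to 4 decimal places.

The sequences differ at positions 2 (C/G, transversion), 14 (C/T, transition), 20 (C/G, transversion), 22 (G/C, transversion).
Of the 4 differences, 1 transition and 3 transversions over 22 sites: P = 1/22 = 0.045455, Q = 3/22 = 0.136364.
d = −0.5·ln(0.772726) − 0.25·ln(0.727272) = −0.5·(-0.257831) − 0.25·(-0.318455) = 0.2085.

0.2085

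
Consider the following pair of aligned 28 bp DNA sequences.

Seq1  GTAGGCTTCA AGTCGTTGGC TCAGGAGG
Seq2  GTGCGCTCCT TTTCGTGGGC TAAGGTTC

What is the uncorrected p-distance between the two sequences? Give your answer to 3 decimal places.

The sequences differ at positions 3 (A/G), 4 (G/C), 8 (T/C), 10 (A/T), 11 (A/T), 12 (G/T), 17 (T/G), 22 (C/A), 26 (A/T), 27 (G/T), 28 (G/C).
There are 11 differences over 28 sites, so p = 11/28 = 0.393.

0.393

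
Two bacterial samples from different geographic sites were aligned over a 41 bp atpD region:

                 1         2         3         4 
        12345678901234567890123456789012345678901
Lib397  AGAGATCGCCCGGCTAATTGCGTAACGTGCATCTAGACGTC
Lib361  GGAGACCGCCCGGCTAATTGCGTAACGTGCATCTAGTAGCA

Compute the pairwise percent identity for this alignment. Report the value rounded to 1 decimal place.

85.4%

Mismatches occur at site 1 (A→G), site 6 (T→C), site 37 (A→T), site 38 (C→A), site 40 (T→C), site 41 (C→A).
35 of the 41 sites match, so the percent identity is 35/41 × 100 = 85.4%.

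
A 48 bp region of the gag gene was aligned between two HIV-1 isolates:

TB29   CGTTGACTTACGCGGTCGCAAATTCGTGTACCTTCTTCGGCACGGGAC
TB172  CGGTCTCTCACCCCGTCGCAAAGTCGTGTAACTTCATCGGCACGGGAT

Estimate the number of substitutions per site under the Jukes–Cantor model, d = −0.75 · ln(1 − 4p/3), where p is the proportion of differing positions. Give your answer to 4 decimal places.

Mismatches occur at site 3 (T/G), site 5 (G/C), site 6 (A/T), site 9 (T/C), site 12 (G/C), site 14 (G/C), site 23 (T/G), site 31 (C/A), site 36 (T/A), site 48 (C/T).
p = 10/48 = 0.208333.
d = −0.75 · ln(1 − (4/3)·0.208333) = −0.75 · ln(0.722223) = −0.75 · (-0.325421) = 0.2441.

0.2441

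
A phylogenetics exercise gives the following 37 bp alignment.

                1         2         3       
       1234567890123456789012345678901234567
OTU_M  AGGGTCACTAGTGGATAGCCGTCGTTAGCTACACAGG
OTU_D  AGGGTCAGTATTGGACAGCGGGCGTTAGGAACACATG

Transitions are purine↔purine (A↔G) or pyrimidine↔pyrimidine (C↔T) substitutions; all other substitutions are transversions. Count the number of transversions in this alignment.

7

Differing sites — 8:C/G (Tv); 11:G/T (Tv); 16:T/C (Ti); 20:C/G (Tv); 22:T/G (Tv); 29:C/G (Tv); 30:T/A (Tv); 36:G/T (Tv).
Of the 8 differences, 1 transition and 7 transversions, so the answer is 7.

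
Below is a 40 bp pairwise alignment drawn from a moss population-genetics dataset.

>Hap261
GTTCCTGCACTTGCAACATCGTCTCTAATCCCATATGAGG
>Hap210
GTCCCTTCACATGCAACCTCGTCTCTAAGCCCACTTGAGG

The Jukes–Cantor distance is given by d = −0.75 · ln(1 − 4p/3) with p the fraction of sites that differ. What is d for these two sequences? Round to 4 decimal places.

The sequences differ at positions 3 (T/C), 7 (G/T), 11 (T/A), 18 (A/C), 29 (T/G), 34 (T/C), 35 (A/T).
p = 7/40 = 0.175000.
d = −0.75 · ln(1 − (4/3)·0.175000) = −0.75 · ln(0.766667) = −0.75 · (-0.265703) = 0.1993.

0.1993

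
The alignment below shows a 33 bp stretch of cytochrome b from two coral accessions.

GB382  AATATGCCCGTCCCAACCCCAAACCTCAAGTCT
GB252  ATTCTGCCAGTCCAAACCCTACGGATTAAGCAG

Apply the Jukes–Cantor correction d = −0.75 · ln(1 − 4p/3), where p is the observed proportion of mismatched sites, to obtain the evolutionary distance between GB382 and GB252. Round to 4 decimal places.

Differing sites — 2:A/T; 4:A/C; 9:C/A; 14:C/A; 20:C/T; 22:A/C; 23:A/G; 24:C/G; 25:C/A; 27:C/T; 31:T/C; 32:C/A; 33:T/G.
p = 13/33 = 0.393939.
d = −0.75 · ln(1 − (4/3)·0.393939) = −0.75 · ln(0.474748) = −0.75 · (-0.744971) = 0.5587.

0.5587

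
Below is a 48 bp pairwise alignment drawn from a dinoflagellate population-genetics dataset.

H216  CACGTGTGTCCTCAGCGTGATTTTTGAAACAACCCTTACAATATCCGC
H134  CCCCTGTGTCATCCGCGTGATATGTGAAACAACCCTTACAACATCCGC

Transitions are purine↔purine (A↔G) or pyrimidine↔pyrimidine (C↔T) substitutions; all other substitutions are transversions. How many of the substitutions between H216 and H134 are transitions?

The sequences differ at positions 2 (A/C, transversion), 4 (G/C, transversion), 11 (C/A, transversion), 14 (A/C, transversion), 22 (T/A, transversion), 24 (T/G, transversion), 42 (T/C, transition).
Of the 7 differences, 1 transition and 6 transversions, so the answer is 1.

1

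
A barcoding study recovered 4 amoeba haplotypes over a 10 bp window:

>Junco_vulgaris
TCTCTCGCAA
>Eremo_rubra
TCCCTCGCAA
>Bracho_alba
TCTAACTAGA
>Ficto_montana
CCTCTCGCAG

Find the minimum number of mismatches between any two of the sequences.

1

Pairwise Hamming distances:
  Junco_vulgaris vs Eremo_rubra: 1
  Junco_vulgaris vs Bracho_alba: 5
  Junco_vulgaris vs Ficto_montana: 2
  Eremo_rubra vs Bracho_alba: 6
  Eremo_rubra vs Ficto_montana: 3
  Bracho_alba vs Ficto_montana: 7
The smallest is 1, between Junco_vulgaris and Eremo_rubra.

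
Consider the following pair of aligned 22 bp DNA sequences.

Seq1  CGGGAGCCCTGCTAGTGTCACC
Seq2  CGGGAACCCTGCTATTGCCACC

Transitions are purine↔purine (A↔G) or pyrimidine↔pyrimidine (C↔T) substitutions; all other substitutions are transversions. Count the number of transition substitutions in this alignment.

2

Mismatches occur at site 6 (G→A, transition), site 15 (G→T, transversion), site 18 (T→C, transition).
Of the 3 differences, 2 transitions and 1 transversion, so the answer is 2.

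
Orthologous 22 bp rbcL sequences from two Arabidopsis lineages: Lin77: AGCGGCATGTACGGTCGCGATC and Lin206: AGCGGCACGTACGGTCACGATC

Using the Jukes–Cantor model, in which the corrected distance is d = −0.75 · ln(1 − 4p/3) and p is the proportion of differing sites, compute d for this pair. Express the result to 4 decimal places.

0.0969

The sequences differ at positions 8 (T/C), 17 (G/A).
p = 2/22 = 0.090909.
d = −0.75 · ln(1 − (4/3)·0.090909) = −0.75 · ln(0.878788) = −0.75 · (-0.129212) = 0.0969.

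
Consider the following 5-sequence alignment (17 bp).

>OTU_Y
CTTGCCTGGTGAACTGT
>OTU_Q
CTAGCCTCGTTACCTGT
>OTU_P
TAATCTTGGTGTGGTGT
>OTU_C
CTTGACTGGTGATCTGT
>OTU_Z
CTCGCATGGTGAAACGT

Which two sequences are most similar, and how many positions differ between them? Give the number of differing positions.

Pairwise Hamming distances:
  OTU_Y vs OTU_Q: 4
  OTU_Y vs OTU_P: 8
  OTU_Y vs OTU_C: 2
  OTU_Y vs OTU_Z: 4
  OTU_Q vs OTU_P: 9
  OTU_Q vs OTU_C: 5
  OTU_Q vs OTU_Z: 7
  OTU_P vs OTU_C: 9
  OTU_P vs OTU_Z: 9
  OTU_C vs OTU_Z: 6
The smallest is 2, between OTU_Y and OTU_C.

2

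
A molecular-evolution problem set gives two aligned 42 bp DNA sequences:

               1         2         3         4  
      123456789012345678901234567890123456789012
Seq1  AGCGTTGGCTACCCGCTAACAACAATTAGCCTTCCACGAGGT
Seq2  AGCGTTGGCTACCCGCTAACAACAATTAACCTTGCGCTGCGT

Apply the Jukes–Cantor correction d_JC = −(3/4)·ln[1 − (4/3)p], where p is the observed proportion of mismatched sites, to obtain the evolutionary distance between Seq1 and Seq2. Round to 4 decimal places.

Mismatches occur at site 29 (G/A), site 34 (C/G), site 36 (A/G), site 38 (G/T), site 39 (A/G), site 40 (G/C).
p = 6/42 = 0.142857.
d = −0.75 · ln(1 − (4/3)·0.142857) = −0.75 · ln(0.809524) = −0.75 · (-0.211309) = 0.1585.

0.1585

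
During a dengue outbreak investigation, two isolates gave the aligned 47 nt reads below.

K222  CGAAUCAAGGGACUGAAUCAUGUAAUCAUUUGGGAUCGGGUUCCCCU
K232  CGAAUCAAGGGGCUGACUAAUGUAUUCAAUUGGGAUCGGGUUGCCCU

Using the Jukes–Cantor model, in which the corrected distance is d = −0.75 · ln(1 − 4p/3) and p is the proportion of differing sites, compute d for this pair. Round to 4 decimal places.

0.1399

Differing sites — 12:A/G; 17:A/C; 19:C/A; 25:A/U; 29:U/A; 43:C/G.
p = 6/47 = 0.127660.
d = −0.75 · ln(1 − (4/3)·0.127660) = −0.75 · ln(0.829787) = −0.75 · (-0.186586) = 0.1399.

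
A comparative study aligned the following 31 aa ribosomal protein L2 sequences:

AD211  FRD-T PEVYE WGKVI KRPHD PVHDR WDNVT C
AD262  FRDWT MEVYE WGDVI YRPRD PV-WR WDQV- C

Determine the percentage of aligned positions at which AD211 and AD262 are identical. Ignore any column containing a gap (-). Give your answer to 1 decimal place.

78.6%

Excluding the 3 gap columns leaves 28 comparable sites.
Mismatches occur at site 6 (P→M), site 13 (K→D), site 16 (K→Y), site 19 (H→R), site 24 (D→W), site 28 (N→Q).
22 of the 28 comparable sites match, so the percent identity is 22/28 × 100 = 78.6%.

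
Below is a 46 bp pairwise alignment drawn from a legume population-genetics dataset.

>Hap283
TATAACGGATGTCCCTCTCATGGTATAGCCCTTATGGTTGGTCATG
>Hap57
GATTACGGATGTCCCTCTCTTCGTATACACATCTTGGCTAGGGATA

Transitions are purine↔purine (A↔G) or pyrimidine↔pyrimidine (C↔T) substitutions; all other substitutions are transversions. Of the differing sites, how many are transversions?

Differing sites — 1:T/G (Tv); 4:A/T (Tv); 20:A/T (Tv); 22:G/C (Tv); 28:G/C (Tv); 29:C/A (Tv); 31:C/A (Tv); 33:T/C (Ti); 34:A/T (Tv); 38:T/C (Ti); 40:G/A (Ti); 42:T/G (Tv); 43:C/G (Tv); 46:G/A (Ti).
Of the 14 differences, 4 transitions and 10 transversions, so the answer is 10.

10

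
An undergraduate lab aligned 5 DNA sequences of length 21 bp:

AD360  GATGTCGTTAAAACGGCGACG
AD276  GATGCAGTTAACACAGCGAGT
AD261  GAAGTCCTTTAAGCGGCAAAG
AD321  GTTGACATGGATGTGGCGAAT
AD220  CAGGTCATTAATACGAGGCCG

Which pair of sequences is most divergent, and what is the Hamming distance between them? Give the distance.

13

Pairwise Hamming distances:
  AD360 vs AD276: 6
  AD360 vs AD261: 6
  AD360 vs AD321: 10
  AD360 vs AD220: 7
  AD276 vs AD261: 11
  AD276 vs AD321: 11
  AD276 vs AD220: 12
  AD261 vs AD321: 10
  AD261 vs AD220: 11
  AD321 vs AD220: 13
The largest is 13, between AD321 and AD220.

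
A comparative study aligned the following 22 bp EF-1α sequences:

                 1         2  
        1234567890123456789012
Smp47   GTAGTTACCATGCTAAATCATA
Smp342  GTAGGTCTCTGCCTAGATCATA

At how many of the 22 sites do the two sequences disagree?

Mismatches occur at site 5 (T↔G), site 7 (A↔C), site 8 (C↔T), site 10 (A↔T), site 11 (T↔G), site 12 (G↔C), site 16 (A↔G).
That gives 7 mismatches out of 22 aligned sites, so the Hamming distance is 7.

7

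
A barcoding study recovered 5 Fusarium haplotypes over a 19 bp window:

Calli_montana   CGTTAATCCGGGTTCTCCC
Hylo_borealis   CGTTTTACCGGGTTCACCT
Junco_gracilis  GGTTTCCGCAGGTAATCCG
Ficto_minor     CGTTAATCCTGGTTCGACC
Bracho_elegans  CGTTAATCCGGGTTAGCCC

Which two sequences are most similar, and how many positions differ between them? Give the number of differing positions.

Pairwise Hamming distances:
  Calli_montana vs Hylo_borealis: 5
  Calli_montana vs Junco_gracilis: 9
  Calli_montana vs Ficto_minor: 3
  Calli_montana vs Bracho_elegans: 2
  Hylo_borealis vs Junco_gracilis: 9
  Hylo_borealis vs Ficto_minor: 7
  Hylo_borealis vs Bracho_elegans: 6
  Junco_gracilis vs Ficto_minor: 11
  Junco_gracilis vs Bracho_elegans: 9
  Ficto_minor vs Bracho_elegans: 3
The smallest is 2, between Calli_montana and Bracho_elegans.

2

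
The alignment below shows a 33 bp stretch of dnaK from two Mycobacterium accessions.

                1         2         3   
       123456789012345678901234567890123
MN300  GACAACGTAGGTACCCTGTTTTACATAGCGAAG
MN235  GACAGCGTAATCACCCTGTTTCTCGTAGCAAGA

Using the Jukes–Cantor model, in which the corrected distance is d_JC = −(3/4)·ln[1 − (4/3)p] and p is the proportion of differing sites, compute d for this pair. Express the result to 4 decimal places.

The sequences differ at positions 5 (A/G), 10 (G/A), 11 (G/T), 12 (T/C), 22 (T/C), 23 (A/T), 25 (A/G), 30 (G/A), 32 (A/G), 33 (G/A).
p = 10/33 = 0.303030.
d = −0.75 · ln(1 − (4/3)·0.303030) = −0.75 · ln(0.595960) = −0.75 · (-0.517582) = 0.3882.

0.3882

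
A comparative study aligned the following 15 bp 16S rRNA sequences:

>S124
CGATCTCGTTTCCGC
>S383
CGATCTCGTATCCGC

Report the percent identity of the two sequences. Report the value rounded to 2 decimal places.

Differing sites — 10:T/A.
14 of the 15 sites match, so the percent identity is 14/15 × 100 = 93.33%.

93.33%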